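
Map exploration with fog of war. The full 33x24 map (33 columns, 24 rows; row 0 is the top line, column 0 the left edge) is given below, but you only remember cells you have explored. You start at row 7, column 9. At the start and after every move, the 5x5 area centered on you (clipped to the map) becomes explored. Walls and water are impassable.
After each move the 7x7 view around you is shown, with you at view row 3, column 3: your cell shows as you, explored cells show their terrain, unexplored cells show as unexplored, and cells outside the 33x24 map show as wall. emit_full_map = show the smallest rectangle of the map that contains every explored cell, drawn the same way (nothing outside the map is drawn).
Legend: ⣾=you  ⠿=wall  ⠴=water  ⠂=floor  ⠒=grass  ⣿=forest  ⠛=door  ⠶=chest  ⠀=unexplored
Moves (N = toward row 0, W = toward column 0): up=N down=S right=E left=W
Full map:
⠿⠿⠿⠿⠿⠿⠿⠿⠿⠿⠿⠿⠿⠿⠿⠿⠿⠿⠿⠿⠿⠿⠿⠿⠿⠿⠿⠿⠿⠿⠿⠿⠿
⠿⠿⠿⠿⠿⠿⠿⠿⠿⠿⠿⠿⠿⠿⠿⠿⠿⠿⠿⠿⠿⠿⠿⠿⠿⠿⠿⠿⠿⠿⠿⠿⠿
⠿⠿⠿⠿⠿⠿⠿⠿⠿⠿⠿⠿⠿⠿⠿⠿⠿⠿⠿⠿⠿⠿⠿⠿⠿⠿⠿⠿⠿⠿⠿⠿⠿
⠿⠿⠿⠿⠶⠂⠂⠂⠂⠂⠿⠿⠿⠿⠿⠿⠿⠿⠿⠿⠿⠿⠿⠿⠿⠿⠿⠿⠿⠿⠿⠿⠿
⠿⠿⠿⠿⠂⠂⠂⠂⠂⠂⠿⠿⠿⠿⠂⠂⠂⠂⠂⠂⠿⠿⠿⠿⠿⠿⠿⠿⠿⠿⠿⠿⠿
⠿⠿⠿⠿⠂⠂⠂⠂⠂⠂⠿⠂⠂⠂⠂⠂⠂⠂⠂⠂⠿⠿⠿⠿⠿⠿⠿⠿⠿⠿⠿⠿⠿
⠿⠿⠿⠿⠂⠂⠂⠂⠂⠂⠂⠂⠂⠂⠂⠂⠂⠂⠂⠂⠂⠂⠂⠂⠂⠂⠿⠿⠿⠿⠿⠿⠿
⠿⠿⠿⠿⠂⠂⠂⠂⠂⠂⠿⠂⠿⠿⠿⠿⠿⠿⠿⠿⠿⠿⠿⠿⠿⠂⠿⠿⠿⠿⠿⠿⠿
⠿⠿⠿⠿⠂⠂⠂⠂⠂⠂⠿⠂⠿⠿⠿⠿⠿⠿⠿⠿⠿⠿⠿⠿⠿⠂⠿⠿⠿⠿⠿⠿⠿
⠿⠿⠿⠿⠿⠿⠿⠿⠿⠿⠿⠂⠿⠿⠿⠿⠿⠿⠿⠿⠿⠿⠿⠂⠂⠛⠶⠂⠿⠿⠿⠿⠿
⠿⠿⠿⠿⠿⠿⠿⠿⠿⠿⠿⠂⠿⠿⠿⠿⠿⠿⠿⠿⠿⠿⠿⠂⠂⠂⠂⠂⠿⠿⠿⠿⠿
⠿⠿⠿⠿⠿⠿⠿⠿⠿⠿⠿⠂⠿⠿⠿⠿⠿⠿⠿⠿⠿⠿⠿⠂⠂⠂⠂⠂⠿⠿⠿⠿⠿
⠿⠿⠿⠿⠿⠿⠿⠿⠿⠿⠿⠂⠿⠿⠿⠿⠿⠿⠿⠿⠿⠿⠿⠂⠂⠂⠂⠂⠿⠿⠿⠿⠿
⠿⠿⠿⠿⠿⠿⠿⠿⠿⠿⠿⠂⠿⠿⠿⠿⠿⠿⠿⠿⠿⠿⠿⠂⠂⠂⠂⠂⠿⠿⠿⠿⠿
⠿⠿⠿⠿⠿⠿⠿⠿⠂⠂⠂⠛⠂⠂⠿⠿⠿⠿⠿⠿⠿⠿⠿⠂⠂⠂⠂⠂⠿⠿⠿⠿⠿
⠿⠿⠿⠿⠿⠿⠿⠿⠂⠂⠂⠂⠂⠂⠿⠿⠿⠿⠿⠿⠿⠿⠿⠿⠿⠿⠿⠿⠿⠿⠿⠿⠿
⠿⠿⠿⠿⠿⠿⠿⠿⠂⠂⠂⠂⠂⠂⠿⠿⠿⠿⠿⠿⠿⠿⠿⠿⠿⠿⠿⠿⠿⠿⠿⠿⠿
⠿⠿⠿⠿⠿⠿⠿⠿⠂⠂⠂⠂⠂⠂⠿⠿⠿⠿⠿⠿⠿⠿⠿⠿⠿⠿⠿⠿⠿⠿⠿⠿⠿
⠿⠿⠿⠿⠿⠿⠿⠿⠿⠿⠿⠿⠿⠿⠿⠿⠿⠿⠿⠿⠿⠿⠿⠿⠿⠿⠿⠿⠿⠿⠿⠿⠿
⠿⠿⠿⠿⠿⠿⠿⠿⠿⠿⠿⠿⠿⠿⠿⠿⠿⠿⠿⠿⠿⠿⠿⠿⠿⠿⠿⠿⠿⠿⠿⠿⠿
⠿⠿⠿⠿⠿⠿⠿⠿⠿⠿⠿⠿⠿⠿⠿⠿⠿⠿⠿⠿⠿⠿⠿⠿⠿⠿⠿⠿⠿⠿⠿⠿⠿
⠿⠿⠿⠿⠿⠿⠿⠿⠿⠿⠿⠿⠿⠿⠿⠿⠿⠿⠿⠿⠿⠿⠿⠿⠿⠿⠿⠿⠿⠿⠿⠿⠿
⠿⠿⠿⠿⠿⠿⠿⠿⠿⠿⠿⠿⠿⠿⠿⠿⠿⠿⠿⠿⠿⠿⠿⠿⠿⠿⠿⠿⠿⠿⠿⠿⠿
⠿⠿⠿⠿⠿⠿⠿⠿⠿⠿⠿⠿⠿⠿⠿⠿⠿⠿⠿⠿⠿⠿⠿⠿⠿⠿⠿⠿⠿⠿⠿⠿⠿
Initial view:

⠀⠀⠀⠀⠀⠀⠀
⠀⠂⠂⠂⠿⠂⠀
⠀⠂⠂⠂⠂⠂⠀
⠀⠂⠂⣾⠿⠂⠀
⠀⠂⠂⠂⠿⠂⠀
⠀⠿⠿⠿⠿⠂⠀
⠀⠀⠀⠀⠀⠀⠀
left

⠀⠀⠀⠀⠀⠀⠀
⠀⠂⠂⠂⠂⠿⠂
⠀⠂⠂⠂⠂⠂⠂
⠀⠂⠂⣾⠂⠿⠂
⠀⠂⠂⠂⠂⠿⠂
⠀⠿⠿⠿⠿⠿⠂
⠀⠀⠀⠀⠀⠀⠀

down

⠀⠂⠂⠂⠂⠿⠂
⠀⠂⠂⠂⠂⠂⠂
⠀⠂⠂⠂⠂⠿⠂
⠀⠂⠂⣾⠂⠿⠂
⠀⠿⠿⠿⠿⠿⠂
⠀⠿⠿⠿⠿⠿⠀
⠀⠀⠀⠀⠀⠀⠀

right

⠂⠂⠂⠂⠿⠂⠀
⠂⠂⠂⠂⠂⠂⠀
⠂⠂⠂⠂⠿⠂⠀
⠂⠂⠂⣾⠿⠂⠀
⠿⠿⠿⠿⠿⠂⠀
⠿⠿⠿⠿⠿⠂⠀
⠀⠀⠀⠀⠀⠀⠀

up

⠀⠀⠀⠀⠀⠀⠀
⠂⠂⠂⠂⠿⠂⠀
⠂⠂⠂⠂⠂⠂⠀
⠂⠂⠂⣾⠿⠂⠀
⠂⠂⠂⠂⠿⠂⠀
⠿⠿⠿⠿⠿⠂⠀
⠿⠿⠿⠿⠿⠂⠀

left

⠀⠀⠀⠀⠀⠀⠀
⠀⠂⠂⠂⠂⠿⠂
⠀⠂⠂⠂⠂⠂⠂
⠀⠂⠂⣾⠂⠿⠂
⠀⠂⠂⠂⠂⠿⠂
⠀⠿⠿⠿⠿⠿⠂
⠀⠿⠿⠿⠿⠿⠂

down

⠀⠂⠂⠂⠂⠿⠂
⠀⠂⠂⠂⠂⠂⠂
⠀⠂⠂⠂⠂⠿⠂
⠀⠂⠂⣾⠂⠿⠂
⠀⠿⠿⠿⠿⠿⠂
⠀⠿⠿⠿⠿⠿⠂
⠀⠀⠀⠀⠀⠀⠀

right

⠂⠂⠂⠂⠿⠂⠀
⠂⠂⠂⠂⠂⠂⠀
⠂⠂⠂⠂⠿⠂⠀
⠂⠂⠂⣾⠿⠂⠀
⠿⠿⠿⠿⠿⠂⠀
⠿⠿⠿⠿⠿⠂⠀
⠀⠀⠀⠀⠀⠀⠀

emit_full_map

⠂⠂⠂⠂⠿⠂
⠂⠂⠂⠂⠂⠂
⠂⠂⠂⠂⠿⠂
⠂⠂⠂⣾⠿⠂
⠿⠿⠿⠿⠿⠂
⠿⠿⠿⠿⠿⠂

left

⠀⠂⠂⠂⠂⠿⠂
⠀⠂⠂⠂⠂⠂⠂
⠀⠂⠂⠂⠂⠿⠂
⠀⠂⠂⣾⠂⠿⠂
⠀⠿⠿⠿⠿⠿⠂
⠀⠿⠿⠿⠿⠿⠂
⠀⠀⠀⠀⠀⠀⠀

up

⠀⠀⠀⠀⠀⠀⠀
⠀⠂⠂⠂⠂⠿⠂
⠀⠂⠂⠂⠂⠂⠂
⠀⠂⠂⣾⠂⠿⠂
⠀⠂⠂⠂⠂⠿⠂
⠀⠿⠿⠿⠿⠿⠂
⠀⠿⠿⠿⠿⠿⠂


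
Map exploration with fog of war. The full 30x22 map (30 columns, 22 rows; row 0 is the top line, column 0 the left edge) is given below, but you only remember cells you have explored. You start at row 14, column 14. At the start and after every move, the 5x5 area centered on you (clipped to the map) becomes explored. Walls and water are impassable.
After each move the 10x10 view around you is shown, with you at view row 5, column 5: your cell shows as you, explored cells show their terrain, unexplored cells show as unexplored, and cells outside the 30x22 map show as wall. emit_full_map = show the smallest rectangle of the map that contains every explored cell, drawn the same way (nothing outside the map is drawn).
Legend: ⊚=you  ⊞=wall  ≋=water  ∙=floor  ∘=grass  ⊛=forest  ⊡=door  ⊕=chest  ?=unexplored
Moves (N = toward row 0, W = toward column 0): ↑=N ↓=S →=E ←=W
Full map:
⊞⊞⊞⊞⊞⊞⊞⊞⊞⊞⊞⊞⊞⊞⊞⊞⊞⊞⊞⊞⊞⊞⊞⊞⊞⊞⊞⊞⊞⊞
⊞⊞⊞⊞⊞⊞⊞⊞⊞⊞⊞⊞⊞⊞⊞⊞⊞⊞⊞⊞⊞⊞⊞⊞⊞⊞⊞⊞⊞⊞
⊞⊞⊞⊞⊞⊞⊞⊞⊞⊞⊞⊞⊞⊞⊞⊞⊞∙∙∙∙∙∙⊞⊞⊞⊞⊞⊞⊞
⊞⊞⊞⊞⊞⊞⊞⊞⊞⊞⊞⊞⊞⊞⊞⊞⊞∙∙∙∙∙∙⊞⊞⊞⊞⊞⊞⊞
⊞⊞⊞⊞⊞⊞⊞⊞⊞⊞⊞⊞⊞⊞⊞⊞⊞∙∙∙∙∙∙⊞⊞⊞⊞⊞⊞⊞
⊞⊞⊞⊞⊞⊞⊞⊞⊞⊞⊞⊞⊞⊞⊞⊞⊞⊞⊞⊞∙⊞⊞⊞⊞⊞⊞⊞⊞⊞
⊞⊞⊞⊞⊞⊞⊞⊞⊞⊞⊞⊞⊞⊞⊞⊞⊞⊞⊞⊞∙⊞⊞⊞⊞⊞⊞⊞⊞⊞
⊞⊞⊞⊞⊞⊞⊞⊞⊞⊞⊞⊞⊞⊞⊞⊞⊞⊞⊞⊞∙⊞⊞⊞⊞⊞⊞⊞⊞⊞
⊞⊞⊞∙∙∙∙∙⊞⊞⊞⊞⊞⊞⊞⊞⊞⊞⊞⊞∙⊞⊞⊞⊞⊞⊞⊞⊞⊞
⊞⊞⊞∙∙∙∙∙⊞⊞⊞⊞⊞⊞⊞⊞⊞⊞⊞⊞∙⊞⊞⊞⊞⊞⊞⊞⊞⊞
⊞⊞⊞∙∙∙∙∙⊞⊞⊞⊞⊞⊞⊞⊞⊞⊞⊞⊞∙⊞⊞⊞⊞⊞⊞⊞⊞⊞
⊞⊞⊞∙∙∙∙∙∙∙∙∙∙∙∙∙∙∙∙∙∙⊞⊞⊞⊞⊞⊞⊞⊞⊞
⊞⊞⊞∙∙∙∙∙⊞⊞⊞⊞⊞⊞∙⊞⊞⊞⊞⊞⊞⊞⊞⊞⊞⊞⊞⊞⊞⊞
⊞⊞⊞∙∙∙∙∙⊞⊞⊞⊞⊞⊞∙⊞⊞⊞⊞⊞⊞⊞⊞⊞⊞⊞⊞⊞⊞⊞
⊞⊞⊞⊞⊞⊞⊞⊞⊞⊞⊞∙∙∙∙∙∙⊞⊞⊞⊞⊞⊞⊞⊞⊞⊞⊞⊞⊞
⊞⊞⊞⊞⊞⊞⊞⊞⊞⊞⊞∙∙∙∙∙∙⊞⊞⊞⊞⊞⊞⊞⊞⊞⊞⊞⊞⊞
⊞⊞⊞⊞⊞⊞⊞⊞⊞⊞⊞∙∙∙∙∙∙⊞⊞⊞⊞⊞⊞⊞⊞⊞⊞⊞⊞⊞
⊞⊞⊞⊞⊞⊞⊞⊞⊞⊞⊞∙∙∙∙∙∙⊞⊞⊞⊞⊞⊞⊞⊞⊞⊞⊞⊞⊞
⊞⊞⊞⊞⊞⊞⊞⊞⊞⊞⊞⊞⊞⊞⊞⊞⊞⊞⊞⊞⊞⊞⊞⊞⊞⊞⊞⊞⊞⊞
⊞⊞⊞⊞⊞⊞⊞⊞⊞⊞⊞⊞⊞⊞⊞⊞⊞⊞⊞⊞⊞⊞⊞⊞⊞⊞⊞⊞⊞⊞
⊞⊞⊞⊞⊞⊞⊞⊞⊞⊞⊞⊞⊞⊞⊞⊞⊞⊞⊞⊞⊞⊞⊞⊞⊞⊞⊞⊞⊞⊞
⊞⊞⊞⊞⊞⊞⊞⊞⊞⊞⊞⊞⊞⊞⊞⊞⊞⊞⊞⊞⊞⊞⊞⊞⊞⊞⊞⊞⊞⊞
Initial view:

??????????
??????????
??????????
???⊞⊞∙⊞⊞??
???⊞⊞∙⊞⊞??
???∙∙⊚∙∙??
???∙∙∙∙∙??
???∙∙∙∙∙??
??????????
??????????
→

??????????
??????????
??????????
??⊞⊞∙⊞⊞⊞??
??⊞⊞∙⊞⊞⊞??
??∙∙∙⊚∙⊞??
??∙∙∙∙∙⊞??
??∙∙∙∙∙⊞??
??????????
??????????

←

??????????
??????????
??????????
???⊞⊞∙⊞⊞⊞?
???⊞⊞∙⊞⊞⊞?
???∙∙⊚∙∙⊞?
???∙∙∙∙∙⊞?
???∙∙∙∙∙⊞?
??????????
??????????

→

??????????
??????????
??????????
??⊞⊞∙⊞⊞⊞??
??⊞⊞∙⊞⊞⊞??
??∙∙∙⊚∙⊞??
??∙∙∙∙∙⊞??
??∙∙∙∙∙⊞??
??????????
??????????

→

??????????
??????????
??????????
?⊞⊞∙⊞⊞⊞⊞??
?⊞⊞∙⊞⊞⊞⊞??
?∙∙∙∙⊚⊞⊞??
?∙∙∙∙∙⊞⊞??
?∙∙∙∙∙⊞⊞??
??????????
??????????

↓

??????????
??????????
?⊞⊞∙⊞⊞⊞⊞??
?⊞⊞∙⊞⊞⊞⊞??
?∙∙∙∙∙⊞⊞??
?∙∙∙∙⊚⊞⊞??
?∙∙∙∙∙⊞⊞??
???∙∙∙⊞⊞??
??????????
??????????

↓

??????????
?⊞⊞∙⊞⊞⊞⊞??
?⊞⊞∙⊞⊞⊞⊞??
?∙∙∙∙∙⊞⊞??
?∙∙∙∙∙⊞⊞??
?∙∙∙∙⊚⊞⊞??
???∙∙∙⊞⊞??
???⊞⊞⊞⊞⊞??
??????????
??????????

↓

?⊞⊞∙⊞⊞⊞⊞??
?⊞⊞∙⊞⊞⊞⊞??
?∙∙∙∙∙⊞⊞??
?∙∙∙∙∙⊞⊞??
?∙∙∙∙∙⊞⊞??
???∙∙⊚⊞⊞??
???⊞⊞⊞⊞⊞??
???⊞⊞⊞⊞⊞??
??????????
??????????

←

??⊞⊞∙⊞⊞⊞⊞?
??⊞⊞∙⊞⊞⊞⊞?
??∙∙∙∙∙⊞⊞?
??∙∙∙∙∙⊞⊞?
??∙∙∙∙∙⊞⊞?
???∙∙⊚∙⊞⊞?
???⊞⊞⊞⊞⊞⊞?
???⊞⊞⊞⊞⊞⊞?
??????????
??????????

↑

??????????
??⊞⊞∙⊞⊞⊞⊞?
??⊞⊞∙⊞⊞⊞⊞?
??∙∙∙∙∙⊞⊞?
??∙∙∙∙∙⊞⊞?
??∙∙∙⊚∙⊞⊞?
???∙∙∙∙⊞⊞?
???⊞⊞⊞⊞⊞⊞?
???⊞⊞⊞⊞⊞⊞?
??????????

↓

??⊞⊞∙⊞⊞⊞⊞?
??⊞⊞∙⊞⊞⊞⊞?
??∙∙∙∙∙⊞⊞?
??∙∙∙∙∙⊞⊞?
??∙∙∙∙∙⊞⊞?
???∙∙⊚∙⊞⊞?
???⊞⊞⊞⊞⊞⊞?
???⊞⊞⊞⊞⊞⊞?
??????????
??????????

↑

??????????
??⊞⊞∙⊞⊞⊞⊞?
??⊞⊞∙⊞⊞⊞⊞?
??∙∙∙∙∙⊞⊞?
??∙∙∙∙∙⊞⊞?
??∙∙∙⊚∙⊞⊞?
???∙∙∙∙⊞⊞?
???⊞⊞⊞⊞⊞⊞?
???⊞⊞⊞⊞⊞⊞?
??????????

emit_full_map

⊞⊞∙⊞⊞⊞⊞
⊞⊞∙⊞⊞⊞⊞
∙∙∙∙∙⊞⊞
∙∙∙∙∙⊞⊞
∙∙∙⊚∙⊞⊞
?∙∙∙∙⊞⊞
?⊞⊞⊞⊞⊞⊞
?⊞⊞⊞⊞⊞⊞

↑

??????????
??????????
??⊞⊞∙⊞⊞⊞⊞?
??⊞⊞∙⊞⊞⊞⊞?
??∙∙∙∙∙⊞⊞?
??∙∙∙⊚∙⊞⊞?
??∙∙∙∙∙⊞⊞?
???∙∙∙∙⊞⊞?
???⊞⊞⊞⊞⊞⊞?
???⊞⊞⊞⊞⊞⊞?

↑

??????????
??????????
??????????
??⊞⊞∙⊞⊞⊞⊞?
??⊞⊞∙⊞⊞⊞⊞?
??∙∙∙⊚∙⊞⊞?
??∙∙∙∙∙⊞⊞?
??∙∙∙∙∙⊞⊞?
???∙∙∙∙⊞⊞?
???⊞⊞⊞⊞⊞⊞?

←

??????????
??????????
??????????
???⊞⊞∙⊞⊞⊞⊞
???⊞⊞∙⊞⊞⊞⊞
???∙∙⊚∙∙⊞⊞
???∙∙∙∙∙⊞⊞
???∙∙∙∙∙⊞⊞
????∙∙∙∙⊞⊞
????⊞⊞⊞⊞⊞⊞

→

??????????
??????????
??????????
??⊞⊞∙⊞⊞⊞⊞?
??⊞⊞∙⊞⊞⊞⊞?
??∙∙∙⊚∙⊞⊞?
??∙∙∙∙∙⊞⊞?
??∙∙∙∙∙⊞⊞?
???∙∙∙∙⊞⊞?
???⊞⊞⊞⊞⊞⊞?

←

??????????
??????????
??????????
???⊞⊞∙⊞⊞⊞⊞
???⊞⊞∙⊞⊞⊞⊞
???∙∙⊚∙∙⊞⊞
???∙∙∙∙∙⊞⊞
???∙∙∙∙∙⊞⊞
????∙∙∙∙⊞⊞
????⊞⊞⊞⊞⊞⊞


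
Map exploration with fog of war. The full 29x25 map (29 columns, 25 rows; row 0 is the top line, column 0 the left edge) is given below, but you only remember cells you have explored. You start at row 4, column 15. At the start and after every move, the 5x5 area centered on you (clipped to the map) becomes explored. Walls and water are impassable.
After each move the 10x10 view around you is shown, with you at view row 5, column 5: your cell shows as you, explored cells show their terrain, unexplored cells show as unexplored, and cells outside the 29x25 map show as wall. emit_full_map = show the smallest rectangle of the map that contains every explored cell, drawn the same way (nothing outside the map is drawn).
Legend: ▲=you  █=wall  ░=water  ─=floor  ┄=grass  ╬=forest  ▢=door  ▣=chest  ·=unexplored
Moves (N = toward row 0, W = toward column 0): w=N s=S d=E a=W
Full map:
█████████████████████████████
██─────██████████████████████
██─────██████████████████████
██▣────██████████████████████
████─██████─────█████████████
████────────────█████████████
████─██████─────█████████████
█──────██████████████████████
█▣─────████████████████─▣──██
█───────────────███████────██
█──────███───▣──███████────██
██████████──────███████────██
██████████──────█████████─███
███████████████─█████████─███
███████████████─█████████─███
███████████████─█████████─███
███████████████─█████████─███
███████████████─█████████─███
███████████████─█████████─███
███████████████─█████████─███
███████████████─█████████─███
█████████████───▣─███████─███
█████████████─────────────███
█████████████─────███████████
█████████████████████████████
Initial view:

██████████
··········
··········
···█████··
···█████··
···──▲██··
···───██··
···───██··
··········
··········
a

██████████
··········
··········
···██████·
···██████·
···──▲─██·
···────██·
···────██·
··········
··········

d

██████████
··········
··········
··██████··
··██████··
··───▲██··
··────██··
··────██··
··········
··········

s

··········
··········
··██████··
··██████··
··────██··
··───▲██··
··────██··
···█████··
··········
··········

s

··········
··██████··
··██████··
··────██··
··────██··
··───▲██··
···█████··
···█████··
··········
··········

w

··········
··········
··██████··
··██████··
··────██··
··───▲██··
··────██··
···█████··
···█████··
··········

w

██████████
··········
··········
··██████··
··██████··
··───▲██··
··────██··
··────██··
···█████··
···█████··

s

··········
··········
··██████··
··██████··
··────██··
··───▲██··
··────██··
···█████··
···█████··
··········

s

··········
··██████··
··██████··
··────██··
··────██··
··───▲██··
···█████··
···█████··
··········
··········

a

··········
···██████·
···██████·
···────██·
···────██·
···──▲─██·
···██████·
···██████·
··········
··········

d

··········
··██████··
··██████··
··────██··
··────██··
··───▲██··
··██████··
··██████··
··········
··········

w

··········
··········
··██████··
··██████··
··────██··
··───▲██··
··────██··
··██████··
··██████··
··········

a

··········
··········
···██████·
···██████·
···────██·
···──▲─██·
···────██·
···██████·
···██████·
··········

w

██████████
··········
··········
···██████·
···██████·
···──▲─██·
···────██·
···────██·
···██████·
···██████·

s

··········
··········
···██████·
···██████·
···────██·
···──▲─██·
···────██·
···██████·
···██████·
··········

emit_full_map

██████
██████
────██
──▲─██
────██
██████
██████

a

··········
··········
····██████
···███████
···─────██
···──▲──██
···─────██
···███████
····██████
··········

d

··········
··········
···██████·
··███████·
··─────██·
··───▲─██·
··─────██·
··███████·
···██████·
··········

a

··········
··········
····██████
···███████
···─────██
···──▲──██
···─────██
···███████
····██████
··········

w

██████████
··········
··········
···███████
···███████
···──▲──██
···─────██
···─────██
···███████
····██████

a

██████████
··········
··········
···███████
···███████
···█─▲───█
···──────█
···█─────█
····██████
·····█████

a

██████████
··········
··········
···███████
···███████
···██▲────
···───────
···██─────
·····█████
······████

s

··········
··········
···███████
···███████
···██─────
···──▲────
···██─────
···███████
······████
··········

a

··········
··········
····██████
···███████
···███────
···──▲────
···███────
···███████
·······███
··········

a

··········
··········
·····█████
···███████
···████───
···──▲────
···████───
···███████
········██
··········

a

··········
··········
······████
···─██████
···█████──
···──▲────
···█████──
···─██████
·········█
··········

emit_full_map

···█████████
─███████████
█████─────██
──▲───────██
█████─────██
─███████████
······██████

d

··········
··········
·····█████
··─███████
··█████───
··───▲────
··█████───
··─███████
········██
··········

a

··········
··········
······████
···─██████
···█████──
···──▲────
···█████──
···─██████
·········█
··········

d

··········
··········
·····█████
··─███████
··█████───
··───▲────
··█████───
··─███████
········██
··········


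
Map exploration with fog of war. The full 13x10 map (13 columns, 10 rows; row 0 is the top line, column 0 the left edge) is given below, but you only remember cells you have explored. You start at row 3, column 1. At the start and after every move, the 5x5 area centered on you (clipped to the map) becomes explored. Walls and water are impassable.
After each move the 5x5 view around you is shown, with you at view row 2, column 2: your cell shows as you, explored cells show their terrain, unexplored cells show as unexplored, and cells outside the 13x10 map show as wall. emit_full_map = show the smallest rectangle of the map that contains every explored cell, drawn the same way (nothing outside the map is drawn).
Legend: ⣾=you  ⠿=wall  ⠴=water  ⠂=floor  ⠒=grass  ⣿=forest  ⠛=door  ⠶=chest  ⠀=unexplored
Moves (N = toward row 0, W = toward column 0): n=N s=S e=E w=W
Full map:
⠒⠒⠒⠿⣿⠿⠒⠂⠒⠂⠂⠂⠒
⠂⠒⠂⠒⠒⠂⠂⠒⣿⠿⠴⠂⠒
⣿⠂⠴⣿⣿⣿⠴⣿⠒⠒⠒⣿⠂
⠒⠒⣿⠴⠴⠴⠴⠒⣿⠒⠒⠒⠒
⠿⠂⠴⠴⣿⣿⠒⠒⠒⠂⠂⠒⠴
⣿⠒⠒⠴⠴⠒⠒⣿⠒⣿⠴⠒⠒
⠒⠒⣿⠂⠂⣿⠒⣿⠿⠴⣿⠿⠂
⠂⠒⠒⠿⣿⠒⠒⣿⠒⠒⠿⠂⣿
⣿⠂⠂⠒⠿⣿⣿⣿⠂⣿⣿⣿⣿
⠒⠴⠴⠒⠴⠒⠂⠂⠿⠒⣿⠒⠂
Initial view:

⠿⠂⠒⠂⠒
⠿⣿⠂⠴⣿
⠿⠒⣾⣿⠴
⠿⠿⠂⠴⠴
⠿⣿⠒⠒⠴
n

⠿⠒⠒⠒⠿
⠿⠂⠒⠂⠒
⠿⣿⣾⠴⣿
⠿⠒⠒⣿⠴
⠿⠿⠂⠴⠴

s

⠿⠂⠒⠂⠒
⠿⣿⠂⠴⣿
⠿⠒⣾⣿⠴
⠿⠿⠂⠴⠴
⠿⣿⠒⠒⠴

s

⠿⣿⠂⠴⣿
⠿⠒⠒⣿⠴
⠿⠿⣾⠴⠴
⠿⣿⠒⠒⠴
⠿⠒⠒⣿⠂

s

⠿⠒⠒⣿⠴
⠿⠿⠂⠴⠴
⠿⣿⣾⠒⠴
⠿⠒⠒⣿⠂
⠿⠂⠒⠒⠿

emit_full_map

⠒⠒⠒⠿
⠂⠒⠂⠒
⣿⠂⠴⣿
⠒⠒⣿⠴
⠿⠂⠴⠴
⣿⣾⠒⠴
⠒⠒⣿⠂
⠂⠒⠒⠿

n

⠿⣿⠂⠴⣿
⠿⠒⠒⣿⠴
⠿⠿⣾⠴⠴
⠿⣿⠒⠒⠴
⠿⠒⠒⣿⠂

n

⠿⠂⠒⠂⠒
⠿⣿⠂⠴⣿
⠿⠒⣾⣿⠴
⠿⠿⠂⠴⠴
⠿⣿⠒⠒⠴

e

⠂⠒⠂⠒⠒
⣿⠂⠴⣿⣿
⠒⠒⣾⠴⠴
⠿⠂⠴⠴⣿
⣿⠒⠒⠴⠴


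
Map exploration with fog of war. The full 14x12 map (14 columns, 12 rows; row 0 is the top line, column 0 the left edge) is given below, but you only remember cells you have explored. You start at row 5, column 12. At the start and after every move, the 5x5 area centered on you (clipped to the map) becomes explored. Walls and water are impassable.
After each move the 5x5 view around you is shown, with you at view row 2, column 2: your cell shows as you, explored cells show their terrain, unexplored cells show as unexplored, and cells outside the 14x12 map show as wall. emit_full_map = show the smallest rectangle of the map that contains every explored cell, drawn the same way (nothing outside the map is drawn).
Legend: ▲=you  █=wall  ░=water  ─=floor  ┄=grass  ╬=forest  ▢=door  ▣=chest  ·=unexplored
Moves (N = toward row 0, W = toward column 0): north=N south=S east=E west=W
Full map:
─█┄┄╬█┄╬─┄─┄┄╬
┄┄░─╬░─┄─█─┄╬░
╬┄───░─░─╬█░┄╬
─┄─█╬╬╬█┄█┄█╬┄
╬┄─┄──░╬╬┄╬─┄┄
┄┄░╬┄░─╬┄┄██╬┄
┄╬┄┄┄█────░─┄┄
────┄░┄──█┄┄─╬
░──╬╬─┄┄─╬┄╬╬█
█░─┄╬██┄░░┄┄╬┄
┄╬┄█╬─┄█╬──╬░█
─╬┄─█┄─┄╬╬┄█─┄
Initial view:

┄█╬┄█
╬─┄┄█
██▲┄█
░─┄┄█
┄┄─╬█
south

╬─┄┄█
██╬┄█
░─▲┄█
┄┄─╬█
┄╬╬██

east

─┄┄██
█╬┄██
─┄▲██
┄─╬██
╬╬███

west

╬─┄┄█
██╬┄█
░─▲┄█
┄┄─╬█
┄╬╬██

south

██╬┄█
░─┄┄█
┄┄▲╬█
┄╬╬██
┄┄╬┄█

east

█╬┄██
─┄┄██
┄─▲██
╬╬███
┄╬┄██

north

─┄┄██
█╬┄██
─┄▲██
┄─╬██
╬╬███

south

█╬┄██
─┄┄██
┄─▲██
╬╬███
┄╬┄██


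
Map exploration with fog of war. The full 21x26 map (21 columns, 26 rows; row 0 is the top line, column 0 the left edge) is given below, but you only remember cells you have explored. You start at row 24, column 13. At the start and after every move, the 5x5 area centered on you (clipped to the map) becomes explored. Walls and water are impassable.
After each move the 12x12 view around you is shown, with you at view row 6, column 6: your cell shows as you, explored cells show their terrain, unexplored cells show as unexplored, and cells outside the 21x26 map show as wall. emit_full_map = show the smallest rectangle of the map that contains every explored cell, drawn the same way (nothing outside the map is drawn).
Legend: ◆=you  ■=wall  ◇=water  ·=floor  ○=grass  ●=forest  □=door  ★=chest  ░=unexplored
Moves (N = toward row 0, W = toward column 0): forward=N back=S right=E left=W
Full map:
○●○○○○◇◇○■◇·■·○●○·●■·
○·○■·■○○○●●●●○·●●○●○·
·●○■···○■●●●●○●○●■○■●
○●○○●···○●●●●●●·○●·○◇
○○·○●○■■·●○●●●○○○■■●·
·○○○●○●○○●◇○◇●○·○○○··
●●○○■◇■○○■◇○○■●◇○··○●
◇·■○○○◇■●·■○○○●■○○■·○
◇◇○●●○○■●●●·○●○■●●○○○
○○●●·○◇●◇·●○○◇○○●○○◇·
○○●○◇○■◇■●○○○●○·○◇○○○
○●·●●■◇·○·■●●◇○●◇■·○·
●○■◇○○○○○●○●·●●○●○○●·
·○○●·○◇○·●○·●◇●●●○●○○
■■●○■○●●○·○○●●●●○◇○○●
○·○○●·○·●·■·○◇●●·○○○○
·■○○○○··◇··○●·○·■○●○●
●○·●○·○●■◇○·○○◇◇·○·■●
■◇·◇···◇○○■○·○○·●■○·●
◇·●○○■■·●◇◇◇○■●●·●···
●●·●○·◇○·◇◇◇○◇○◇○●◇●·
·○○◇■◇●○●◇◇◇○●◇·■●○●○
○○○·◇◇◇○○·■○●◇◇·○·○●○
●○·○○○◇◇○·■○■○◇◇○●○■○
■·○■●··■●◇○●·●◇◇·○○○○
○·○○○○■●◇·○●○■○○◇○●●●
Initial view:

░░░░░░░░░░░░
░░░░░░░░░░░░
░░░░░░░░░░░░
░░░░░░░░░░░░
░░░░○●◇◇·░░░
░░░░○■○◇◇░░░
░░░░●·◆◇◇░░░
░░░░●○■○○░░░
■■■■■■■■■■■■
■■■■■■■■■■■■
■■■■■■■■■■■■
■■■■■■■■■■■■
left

░░░░░░░░░░░░
░░░░░░░░░░░░
░░░░░░░░░░░░
░░░░░░░░░░░░
░░░░■○●◇◇·░░
░░░░■○■○◇◇░░
░░░░○●◆●◇◇░░
░░░░○●○■○○░░
■■■■■■■■■■■■
■■■■■■■■■■■■
■■■■■■■■■■■■
■■■■■■■■■■■■

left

░░░░░░░░░░░░
░░░░░░░░░░░░
░░░░░░░░░░░░
░░░░░░░░░░░░
░░░░·■○●◇◇·░
░░░░·■○■○◇◇░
░░░░◇○◆·●◇◇░
░░░░·○●○■○○░
■■■■■■■■■■■■
■■■■■■■■■■■■
■■■■■■■■■■■■
■■■■■■■■■■■■

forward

░░░░░░░░░░░░
░░░░░░░░░░░░
░░░░░░░░░░░░
░░░░░░░░░░░░
░░░░◇◇◇○●░░░
░░░░·■○●◇◇·░
░░░░·■◆■○◇◇░
░░░░◇○●·●◇◇░
░░░░·○●○■○○░
■■■■■■■■■■■■
■■■■■■■■■■■■
■■■■■■■■■■■■

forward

░░░░░░░░░░░░
░░░░░░░░░░░░
░░░░░░░░░░░░
░░░░░░░░░░░░
░░░░◇◇◇○◇░░░
░░░░◇◇◇○●░░░
░░░░·■◆●◇◇·░
░░░░·■○■○◇◇░
░░░░◇○●·●◇◇░
░░░░·○●○■○○░
■■■■■■■■■■■■
■■■■■■■■■■■■

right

░░░░░░░░░░░░
░░░░░░░░░░░░
░░░░░░░░░░░░
░░░░░░░░░░░░
░░░◇◇◇○◇○░░░
░░░◇◇◇○●◇░░░
░░░·■○◆◇◇·░░
░░░·■○■○◇◇░░
░░░◇○●·●◇◇░░
░░░·○●○■○○░░
■■■■■■■■■■■■
■■■■■■■■■■■■

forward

░░░░░░░░░░░░
░░░░░░░░░░░░
░░░░░░░░░░░░
░░░░░░░░░░░░
░░░░◇◇○■●░░░
░░░◇◇◇○◇○░░░
░░░◇◇◇◆●◇░░░
░░░·■○●◇◇·░░
░░░·■○■○◇◇░░
░░░◇○●·●◇◇░░
░░░·○●○■○○░░
■■■■■■■■■■■■

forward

░░░░░░░░░░░░
░░░░░░░░░░░░
░░░░░░░░░░░░
░░░░░░░░░░░░
░░░░■○·○○░░░
░░░░◇◇○■●░░░
░░░◇◇◇◆◇○░░░
░░░◇◇◇○●◇░░░
░░░·■○●◇◇·░░
░░░·■○■○◇◇░░
░░░◇○●·●◇◇░░
░░░·○●○■○○░░

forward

░░░░░░░░░░░░
░░░░░░░░░░░░
░░░░░░░░░░░░
░░░░░░░░░░░░
░░░░○·○○◇░░░
░░░░■○·○○░░░
░░░░◇◇◆■●░░░
░░░◇◇◇○◇○░░░
░░░◇◇◇○●◇░░░
░░░·■○●◇◇·░░
░░░·■○■○◇◇░░
░░░◇○●·●◇◇░░

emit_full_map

░○·○○◇░
░■○·○○░
░◇◇◆■●░
◇◇◇○◇○░
◇◇◇○●◇░
·■○●◇◇·
·■○■○◇◇
◇○●·●◇◇
·○●○■○○

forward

░░░░░░░░░░░░
░░░░░░░░░░░░
░░░░░░░░░░░░
░░░░░░░░░░░░
░░░░·○●·○░░░
░░░░○·○○◇░░░
░░░░■○◆○○░░░
░░░░◇◇○■●░░░
░░░◇◇◇○◇○░░░
░░░◇◇◇○●◇░░░
░░░·■○●◇◇·░░
░░░·■○■○◇◇░░

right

░░░░░░░░░░░░
░░░░░░░░░░░░
░░░░░░░░░░░░
░░░░░░░░░░░░
░░░·○●·○·░░░
░░░○·○○◇◇░░░
░░░■○·◆○·░░░
░░░◇◇○■●●░░░
░░◇◇◇○◇○◇░░░
░░◇◇◇○●◇░░░░
░░·■○●◇◇·░░░
░░·■○■○◇◇░░░

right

░░░░░░░░░░░░
░░░░░░░░░░░░
░░░░░░░░░░░░
░░░░░░░░░░░░
░░·○●·○·■░░░
░░○·○○◇◇·░░░
░░■○·○◆·●░░░
░░◇◇○■●●·░░░
░◇◇◇○◇○◇○░░░
░◇◇◇○●◇░░░░░
░·■○●◇◇·░░░░
░·■○■○◇◇░░░░

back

░░░░░░░░░░░░
░░░░░░░░░░░░
░░░░░░░░░░░░
░░·○●·○·■░░░
░░○·○○◇◇·░░░
░░■○·○○·●░░░
░░◇◇○■◆●·░░░
░◇◇◇○◇○◇○░░░
░◇◇◇○●◇·■░░░
░·■○●◇◇·░░░░
░·■○■○◇◇░░░░
░◇○●·●◇◇░░░░

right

░░░░░░░░░░░░
░░░░░░░░░░░░
░░░░░░░░░░░░
░·○●·○·■░░░░
░○·○○◇◇·○░░░
░■○·○○·●■░░░
░◇◇○■●◆·●░░░
◇◇◇○◇○◇○●░░░
◇◇◇○●◇·■●░░░
·■○●◇◇·░░░░░
·■○■○◇◇░░░░░
◇○●·●◇◇░░░░░

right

░░░░░░░░░░░■
░░░░░░░░░░░■
░░░░░░░░░░░■
·○●·○·■░░░░■
○·○○◇◇·○·░░■
■○·○○·●■○░░■
◇◇○■●●◆●·░░■
◇◇○◇○◇○●◇░░■
◇◇○●◇·■●○░░■
■○●◇◇·░░░░░■
■○■○◇◇░░░░░■
○●·●◇◇░░░░░■

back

░░░░░░░░░░░■
░░░░░░░░░░░■
·○●·○·■░░░░■
○·○○◇◇·○·░░■
■○·○○·●■○░░■
◇◇○■●●·●·░░■
◇◇○◇○◇◆●◇░░■
◇◇○●◇·■●○░░■
■○●◇◇·○·○░░■
■○■○◇◇░░░░░■
○●·●◇◇░░░░░■
○●○■○○░░░░░■

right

░░░░░░░░░░■■
░░░░░░░░░░■■
○●·○·■░░░░■■
·○○◇◇·○·░░■■
○·○○·●■○·░■■
◇○■●●·●··░■■
◇○◇○◇○◆◇●░■■
◇○●◇·■●○●░■■
○●◇◇·○·○●░■■
○■○◇◇░░░░░■■
●·●◇◇░░░░░■■
●○■○○░░░░░■■

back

░░░░░░░░░░■■
○●·○·■░░░░■■
·○○◇◇·○·░░■■
○·○○·●■○·░■■
◇○■●●·●··░■■
◇○◇○◇○●◇●░■■
◇○●◇·■◆○●░■■
○●◇◇·○·○●░■■
○■○◇◇○●○■░■■
●·●◇◇░░░░░■■
●○■○○░░░░░■■
■■■■■■■■■■■■

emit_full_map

░·○●·○·■░░░
░○·○○◇◇·○·░
░■○·○○·●■○·
░◇◇○■●●·●··
◇◇◇○◇○◇○●◇●
◇◇◇○●◇·■◆○●
·■○●◇◇·○·○●
·■○■○◇◇○●○■
◇○●·●◇◇░░░░
·○●○■○○░░░░

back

○●·○·■░░░░■■
·○○◇◇·○·░░■■
○·○○·●■○·░■■
◇○■●●·●··░■■
◇○◇○◇○●◇●░■■
◇○●◇·■●○●░■■
○●◇◇·○◆○●░■■
○■○◇◇○●○■░■■
●·●◇◇·○○○░■■
●○■○○░░░░░■■
■■■■■■■■■■■■
■■■■■■■■■■■■

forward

░░░░░░░░░░■■
○●·○·■░░░░■■
·○○◇◇·○·░░■■
○·○○·●■○·░■■
◇○■●●·●··░■■
◇○◇○◇○●◇●░■■
◇○●◇·■◆○●░■■
○●◇◇·○·○●░■■
○■○◇◇○●○■░■■
●·●◇◇·○○○░■■
●○■○○░░░░░■■
■■■■■■■■■■■■

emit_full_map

░·○●·○·■░░░
░○·○○◇◇·○·░
░■○·○○·●■○·
░◇◇○■●●·●··
◇◇◇○◇○◇○●◇●
◇◇◇○●◇·■◆○●
·■○●◇◇·○·○●
·■○■○◇◇○●○■
◇○●·●◇◇·○○○
·○●○■○○░░░░


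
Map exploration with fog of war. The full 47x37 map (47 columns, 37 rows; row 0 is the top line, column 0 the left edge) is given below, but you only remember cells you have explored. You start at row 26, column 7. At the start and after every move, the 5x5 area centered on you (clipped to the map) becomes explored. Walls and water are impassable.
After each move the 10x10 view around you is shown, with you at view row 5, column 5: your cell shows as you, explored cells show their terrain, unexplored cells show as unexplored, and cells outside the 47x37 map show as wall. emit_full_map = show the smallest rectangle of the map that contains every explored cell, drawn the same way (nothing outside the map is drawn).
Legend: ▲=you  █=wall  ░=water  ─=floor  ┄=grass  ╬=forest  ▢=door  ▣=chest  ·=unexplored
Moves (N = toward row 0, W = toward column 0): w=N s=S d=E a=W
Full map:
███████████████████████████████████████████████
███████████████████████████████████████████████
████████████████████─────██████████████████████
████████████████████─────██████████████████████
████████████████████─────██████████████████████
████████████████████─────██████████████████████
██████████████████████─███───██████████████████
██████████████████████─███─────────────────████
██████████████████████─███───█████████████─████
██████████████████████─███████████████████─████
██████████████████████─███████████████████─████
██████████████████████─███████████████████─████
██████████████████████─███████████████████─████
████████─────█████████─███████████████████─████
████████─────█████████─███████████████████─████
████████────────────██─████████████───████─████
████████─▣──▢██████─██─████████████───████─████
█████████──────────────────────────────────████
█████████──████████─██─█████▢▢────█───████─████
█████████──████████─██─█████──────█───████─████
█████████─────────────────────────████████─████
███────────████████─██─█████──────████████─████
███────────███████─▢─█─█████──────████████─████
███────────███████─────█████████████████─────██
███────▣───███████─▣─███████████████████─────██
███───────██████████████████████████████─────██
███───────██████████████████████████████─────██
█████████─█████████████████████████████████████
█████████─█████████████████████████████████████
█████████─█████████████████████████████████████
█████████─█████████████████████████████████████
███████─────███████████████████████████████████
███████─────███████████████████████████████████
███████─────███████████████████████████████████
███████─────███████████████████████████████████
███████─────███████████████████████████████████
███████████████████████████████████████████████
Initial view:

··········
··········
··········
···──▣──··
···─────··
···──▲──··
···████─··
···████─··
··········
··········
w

··········
··········
··········
···─────··
···──▣──··
···──▲──··
···─────··
···████─··
···████─··
··········

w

··········
··········
··········
···─────··
···─────··
···──▲──··
···─────··
···─────··
···████─··
···████─··

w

··········
··········
··········
···─────··
···─────··
···──▲──··
···──▣──··
···─────··
···─────··
···████─··

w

··········
··········
··········
···████─··
···─────··
···──▲──··
···─────··
···──▣──··
···─────··
···─────··

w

··········
··········
··········
···████─··
···████─··
···──▲──··
···─────··
···─────··
···──▣──··
···─────··

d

··········
··········
··········
··████──··
··████──··
··───▲──··
··──────··
··──────··
··──▣──···
··─────···

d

··········
··········
··········
·████──█··
·████───··
·────▲─█··
·──────█··
·──────█··
·──▣──····
·─────····

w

··········
··········
··········
···██──█··
·████──█··
·████▲──··
·──────█··
·──────█··
·──────█··
·──▣──····

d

··········
··········
··········
··██──██··
████──██··
████─▲──··
──────██··
──────██··
──────█···
──▣──·····

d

··········
··········
··········
·██──███··
███──███··
███──▲──··
─────███··
─────███··
─────█····
─▣──······

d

··········
··········
··········
██──████··
██──████··
██───▲──··
────████··
────████··
────█·····
▣──·······

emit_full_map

··██──████
████──████
████───▲──
──────████
──────████
──────█···
──▣──·····
─────·····
─────·····
████─·····
████─·····

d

··········
··········
··········
█──█████··
█──█████··
█────▲──··
───█████··
───█████··
───█······
──········

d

··········
··········
··········
──██████··
──██████··
─────▲──··
──██████··
──██████··
──█·······
─·········

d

··········
··········
··········
─███████··
─███████··
─────▲──··
─███████··
─███████··
─█········
··········

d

··········
··········
··········
████████··
████████··
─────▲──··
████████··
███████─··
█·········
··········

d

··········
··········
··········
███████─··
███████─··
─────▲──··
███████─··
██████─▢··
··········
··········

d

··········
··········
··········
██████─█··
██████─█··
─────▲──··
██████─█··
█████─▢─··
··········
··········

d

··········
··········
··········
█████─██··
█████─██··
─────▲──··
█████─██··
████─▢─█··
··········
··········

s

··········
··········
█████─██··
█████─██··
────────··
█████▲██··
████─▢─█··
···█────··
··········
··········

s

··········
█████─██··
█████─██··
────────··
█████─██··
████─▲─█··
···█────··
···█─▣─█··
··········
··········

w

··········
··········
█████─██··
█████─██··
────────··
█████▲██··
████─▢─█··
···█────··
···█─▣─█··
··········

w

··········
··········
··········
█████─██··
█████─██··
─────▲──··
█████─██··
████─▢─█··
···█────··
···█─▣─█··

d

··········
··········
··········
████─██─··
████─██─··
─────▲──··
████─██─··
███─▢─█─··
··█────···
··█─▣─█···

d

··········
··········
··········
███─██─█··
███─██─█··
─────▲──··
███─██─█··
██─▢─█─█··
·█────····
·█─▣─█····

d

··········
··········
··········
██─██─██··
██─██─██··
─────▲──··
██─██─██··
█─▢─█─██··
█────·····
█─▣─█·····

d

··········
··········
··········
█─██─███··
█─██─███··
─────▲──··
█─██─███··
─▢─█─███··
────······
─▣─█······

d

··········
··········
··········
─██─████··
─██─████··
─────▲──··
─██─████··
▢─█─████··
───·······
▣─█·······

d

··········
··········
··········
██─█████··
██─█████··
─────▲──··
██─█████··
─█─█████··
──········
─█········

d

··········
··········
··········
█─█████▢··
█─█████─··
─────▲──··
█─█████─··
█─█████─··
─·········
█·········

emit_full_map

··██──████████─██─█████▢
████──████████─██─█████─
████─────────────────▲──
──────████████─██─█████─
──────███████─▢─█─█████─
──────█·····█────·······
──▣──·······█─▣─█·······
─────···················
─────···················
████─···················
████─···················
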